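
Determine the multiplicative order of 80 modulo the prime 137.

136

The order of 80 must divide p − 1 = 136 = 2^3 · 17.
Divisors: 1, 2, 4, 8, 17, 34, 68, 136.
Check each in increasing order: 80^1 ≡ 80;  80^2 ≡ 98;  80^4 ≡ 14;  80^8 ≡ 59;  80^17 ≡ 96;  80^34 ≡ 37;  80^68 ≡ 136;  80^136 ≡ 1.
Smallest exponent giving 1 is 136.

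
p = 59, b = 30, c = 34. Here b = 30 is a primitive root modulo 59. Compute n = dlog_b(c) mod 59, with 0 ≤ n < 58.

17

Successive powers of 30 modulo 59:
  30^0=1  30^1=30  30^2=15  30^3=37  30^4=48  30^5=24
  30^6=12  30^7=6  30^8=3  30^9=31  30^10=45  30^11=52
  30^12=26  30^13=13  30^14=36  30^15=18  30^16=9  30^17=34
So 30^17 ≡ 34 (mod 59), giving n = 17.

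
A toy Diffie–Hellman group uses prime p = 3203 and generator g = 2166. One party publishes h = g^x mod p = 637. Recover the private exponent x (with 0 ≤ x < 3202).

2379

Baby-step giant-step with m = ceil(sqrt(3202)) = 57.
Baby table (2166^j mod 3203 for j=0..56):
  0:1  1:2166  2:2364  3:2030  4:2464  5:826  6:1842  7:2037
  8:1611  9:1359  10:37  11:67  12:987  13:1441  14:1484  15:1735
  16:891  17:1700  18:1953  19:2238  20:1369  21:2479  22:1286  23:2069
  24:457  25:135  26:937  27:2043  28:1795  29:2731  30:2608  31:2039
  32:2740  33:2884  34:894  35:1792  36:2639  37:1922  38:2355  39:1754
  40:406  41:1774  42:2087  43:1009  44:1048  45:2244  46:1553  47:648
  48:654  49:838  50:2210  51:1578  52:347  53:2100  54:340  55:2953
  56:3010
Giant step factor: 2166^(-57) ≡ 861 (mod 3203).
Scan 637·861^i mod 3203 for i = 0, 1, …:
  i=0: 637   i=1: 744   i=2: 3187   i=3: 2239
  i=4: 2776   i=5: 698   i=6: 2017   i=7: 611
  i=8: 779   i=9: 1292     …   i=40: 646
  i=41: 2087
Match at i=41, j=42: x = 41·57 + 42 = 2379.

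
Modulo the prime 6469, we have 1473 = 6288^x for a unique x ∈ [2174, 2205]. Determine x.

2203

Compute 6288^2174 mod 6469 = 286, then multiply by 6288 repeatedly:
  6288^2174=286  6288^2175=6455  6288^2176=2534  6288^2177=645  6288^2178=6166
  6288^2179=3091  6288^2180=3332  6288^2181=4994  6288^2182=1746  6288^2183=955
  6288^2184=1808  6288^2185=2671  6288^2186=1724  6288^2187=4937  6288^2188=5594
  6288^2189=3119  6288^2190=4733  6288^2191=3704  6288^2192=2352  6288^2193=1242
  6288^2194=1613  6288^2195=5621  6288^2196=4701  6288^2197=3027  6288^2198=1978
  6288^2199=4246  6288^2200=1285  6288^2201=299  6288^2202=4102  6288^2203=1473
Found 1473 at exponent 2203.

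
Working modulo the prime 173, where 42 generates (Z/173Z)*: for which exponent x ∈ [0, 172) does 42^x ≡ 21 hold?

Baby-step giant-step with m = ceil(sqrt(172)) = 14.
Baby table (42^j mod 173 for j=0..13):
  0:1  1:42  2:34  3:44  4:118  5:112  6:33  7:2
  8:84  9:68  10:88  11:63  12:51  13:66
Giant step factor: 42^(-14) ≡ 130 (mod 173).
Scan 21·130^i mod 173 for i = 0, 1, …:
  i=0: 21   i=1: 135   i=2: 77   i=3: 149
  i=4: 167   i=5: 85   i=6: 151   i=7: 81
  i=8: 150   i=9: 124   i=10: 31   i=11: 51
Match at i=11, j=12: x = 11·14 + 12 = 166.

166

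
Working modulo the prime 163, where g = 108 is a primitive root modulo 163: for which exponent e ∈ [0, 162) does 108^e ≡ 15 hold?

Baby-step giant-step with m = ceil(sqrt(162)) = 13.
Baby table (108^j mod 163 for j=0..12):
  0:1  1:108  2:91  3:48  4:131  5:130  6:22  7:94
  8:46  9:78  10:111  11:89  12:158
Giant step factor: 108^(-13) ≡ 147 (mod 163).
Scan 15·147^i mod 163 for i = 0, 1, …:
  i=0: 15   i=1: 86   i=2: 91
Match at i=2, j=2: e = 2·13 + 2 = 28.

28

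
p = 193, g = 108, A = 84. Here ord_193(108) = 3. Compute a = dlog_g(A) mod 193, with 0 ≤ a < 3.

Successive powers of 108 modulo 193:
  108^0=1  108^1=108  108^2=84
So 108^2 ≡ 84 (mod 193), giving a = 2.

2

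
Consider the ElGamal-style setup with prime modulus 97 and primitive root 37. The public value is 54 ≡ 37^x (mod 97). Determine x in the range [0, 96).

28

Baby-step giant-step with m = ceil(sqrt(96)) = 10.
Baby table (37^j mod 97 for j=0..9):
  0:1  1:37  2:11  3:19  4:24  5:15  6:70  7:68
  8:91  9:69
Giant step factor: 37^(-10) ≡ 72 (mod 97).
Scan 54·72^i mod 97 for i = 0, 1, …:
  i=0: 54   i=1: 8   i=2: 91
Match at i=2, j=8: x = 2·10 + 8 = 28.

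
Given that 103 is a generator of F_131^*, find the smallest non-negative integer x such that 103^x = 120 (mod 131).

47

Baby-step giant-step with m = ceil(sqrt(130)) = 12.
Baby table (103^j mod 131 for j=0..11):
  0:1  1:103  2:129  3:56  4:4  5:19  6:123  7:93
  8:16  9:76  10:99  11:110
Giant step factor: 103^(-12) ≡ 43 (mod 131).
Scan 120·43^i mod 131 for i = 0, 1, …:
  i=0: 120   i=1: 51   i=2: 97   i=3: 110
Match at i=3, j=11: x = 3·12 + 11 = 47.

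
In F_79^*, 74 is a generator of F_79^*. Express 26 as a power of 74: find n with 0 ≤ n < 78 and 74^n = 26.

Baby-step giant-step with m = ceil(sqrt(78)) = 9.
Baby table (74^j mod 79 for j=0..8):
  0:1  1:74  2:25  3:33  4:72  5:35  6:62  7:6
  8:49
Giant step factor: 74^(-9) ≡ 69 (mod 79).
Scan 26·69^i mod 79 for i = 0, 1, …:
  i=0: 26   i=1: 56   i=2: 72
Match at i=2, j=4: n = 2·9 + 4 = 22.

22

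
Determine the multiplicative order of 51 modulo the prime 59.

29

The order of 51 must divide p − 1 = 58 = 2 · 29.
Divisors: 1, 2, 29, 58.
Check each in increasing order: 51^1 ≡ 51;  51^2 ≡ 5;  51^29 ≡ 1.
Smallest exponent giving 1 is 29.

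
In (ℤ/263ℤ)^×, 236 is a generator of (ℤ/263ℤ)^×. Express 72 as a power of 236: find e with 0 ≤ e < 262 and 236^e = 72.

118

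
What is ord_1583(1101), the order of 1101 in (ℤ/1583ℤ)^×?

The order of 1101 must divide p − 1 = 1582 = 2 · 7 · 113.
Divisors: 1, 2, 7, 14, 113, 226, 791, 1582.
Check each in increasing order: 1101^1 ≡ 1101;  1101^2 ≡ 1206;  1101^7 ≡ 478;  1101^14 ≡ 532;  1101^113 ≡ 1121;  1101^226 ≡ 1322;  1101^791 ≡ 1.
Smallest exponent giving 1 is 791.

791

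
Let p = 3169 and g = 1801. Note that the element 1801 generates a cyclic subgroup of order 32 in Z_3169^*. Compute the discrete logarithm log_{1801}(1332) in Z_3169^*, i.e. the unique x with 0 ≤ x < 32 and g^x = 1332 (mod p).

Successive powers of 1801 modulo 3169:
  1801^0=1  1801^1=1801  1801^2=1714  1801^3=308  1801^4=133  1801^5=1858
  1801^6=2963  1801^7=2936  1801^8=1844  1801^9=3101  1801^10=1123  1801^11=701
  1801^12=1239  1801^13=463  1801^14=416  1801^15=1332
So 1801^15 ≡ 1332 (mod 3169), giving x = 15.

15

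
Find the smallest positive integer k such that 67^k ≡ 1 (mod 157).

13

The order of 67 must divide p − 1 = 156 = 2^2 · 3 · 13.
Divisors: 1, 2, 3, 4, 6, 12, 13, 26, 39, 52, 78, 156.
Check each in increasing order: 67^1 ≡ 67;  67^2 ≡ 93;  67^3 ≡ 108;  67^4 ≡ 14;  67^6 ≡ 46;  67^12 ≡ 75;  67^13 ≡ 1.
Smallest exponent giving 1 is 13.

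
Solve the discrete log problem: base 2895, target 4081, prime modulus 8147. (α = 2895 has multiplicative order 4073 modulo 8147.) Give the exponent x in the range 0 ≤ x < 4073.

688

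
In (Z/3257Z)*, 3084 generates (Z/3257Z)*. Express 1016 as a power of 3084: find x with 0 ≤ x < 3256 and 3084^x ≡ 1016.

454

Baby-step giant-step with m = ceil(sqrt(3256)) = 58.
Baby table (3084^j mod 3257 for j=0..57):
  0:1  1:3084  2:616  3:913  4:1644  5:2204  6:3034  7:2752
  8:2683  9:1592  10:1429  11:315  12:874  13:1877  14:979  15:3254
  16:519  17:1409  18:518  19:1582  20:3159  21:669  22:1515  23:1722
  24:1738  25:2227  26:2312  27:635  28:883  29:320  30:9  31:1700
  32:2287  33:1703  34:1768  35:294  36:1250  37:1969  38:1348  39:1300
  40:3090  41:2835  42:1352  43:608  44:2297  45:3230  46:1414  47:2910
  48:1405  49:1210  50:2375  51:2764  52:607  53:2470  54:2614  55:501
  56:1266  57:2458
Giant step factor: 3084^(-58) ≡ 1616 (mod 3257).
Scan 1016·1616^i mod 3257 for i = 0, 1, …:
  i=0: 1016   i=1: 328   i=2: 2414   i=3: 2395
  i=4: 1004   i=5: 478   i=6: 539   i=7: 1405
Match at i=7, j=48: x = 7·58 + 48 = 454.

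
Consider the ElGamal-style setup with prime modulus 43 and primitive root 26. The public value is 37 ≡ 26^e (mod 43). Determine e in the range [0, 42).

35

Baby-step giant-step with m = ceil(sqrt(42)) = 7.
Baby table (26^j mod 43 for j=0..6):
  0:1  1:26  2:31  3:32  4:15  5:3  6:35
Giant step factor: 26^(-7) ≡ 37 (mod 43).
Scan 37·37^i mod 43 for i = 0, 1, …:
  i=0: 37   i=1: 36   i=2: 42   i=3: 6
  i=4: 7   i=5: 1
Match at i=5, j=0: e = 5·7 + 0 = 35.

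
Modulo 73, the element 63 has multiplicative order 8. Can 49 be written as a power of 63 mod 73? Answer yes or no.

⟨63⟩ has order 8; its elements mod 73 are {1, 10, 22, 27, 46, 51, 63, 72}.
49 is not in this set.

no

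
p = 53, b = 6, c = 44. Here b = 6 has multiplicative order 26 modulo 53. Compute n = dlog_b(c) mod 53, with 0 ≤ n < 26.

Successive powers of 6 modulo 53:
  6^0=1  6^1=6  6^2=36  6^3=4  6^4=24  6^5=38
  6^6=16  6^7=43  6^8=46  6^9=11  6^10=13  6^11=25
  6^12=44
So 6^12 ≡ 44 (mod 53), giving n = 12.

12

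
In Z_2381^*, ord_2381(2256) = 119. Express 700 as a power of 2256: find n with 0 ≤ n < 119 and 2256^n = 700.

84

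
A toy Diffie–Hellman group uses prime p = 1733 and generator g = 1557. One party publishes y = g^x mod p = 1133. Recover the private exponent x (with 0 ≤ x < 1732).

Baby-step giant-step with m = ceil(sqrt(1732)) = 42.
Baby table (1557^j mod 1733 for j=0..41):
  0:1  1:1557  2:1515  3:242  4:733  5:967  6:1375  7:620
  8:59  9:14  10:1002  11:414  12:1655  13:1597  14:1407  15:187
  16:15  17:826  18:196  19:164  20:597  21:641  22:1562  23:635
  24:885  25:210  26:1166  27:1011  28:563  29:1426  30:309  31:1072
  32:225  33:259  34:1207  35:727  36:290  37:950  38:901  39:860
  40:1144  41:1417
Giant step factor: 1557^(-42) ≡ 899 (mod 1733).
Scan 1133·899^i mod 1733 for i = 0, 1, …:
  i=0: 1133   i=1: 1296   i=2: 528   i=3: 1563
  i=4: 1407
Match at i=4, j=14: x = 4·42 + 14 = 182.

182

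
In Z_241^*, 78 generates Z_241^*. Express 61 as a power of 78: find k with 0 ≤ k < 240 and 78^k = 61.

Baby-step giant-step with m = ceil(sqrt(240)) = 16.
Baby table (78^j mod 241 for j=0..15):
  0:1  1:78  2:59  3:23  4:107  5:152  6:47  7:51
  8:122  9:117  10:209  11:155  12:40  13:228  14:191  15:197
Giant step factor: 78^(-16) ≡ 54 (mod 241).
Scan 61·54^i mod 241 for i = 0, 1, …:
  i=0: 61   i=1: 161   i=2: 18   i=3: 8
  i=4: 191
Match at i=4, j=14: k = 4·16 + 14 = 78.

78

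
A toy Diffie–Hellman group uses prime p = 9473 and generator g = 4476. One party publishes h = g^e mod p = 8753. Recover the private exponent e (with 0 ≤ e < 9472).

3479

Baby-step giant-step with m = ceil(sqrt(9472)) = 98.
Baby table (4476^j mod 9473 for j=0..97):
  0:1  1:4476  2:8654  3:207  4:7651  5:981  6:4957  7:1766
  8:4134  9:3015  10:5588  11:3168  12:8360  13:1010  14:2139  15:6434
  16:664  17:7015  18:5618  19:4826  20:2736  21:7220  22:4317  23:7445
  24:7279  25:3157  26:6489  27:546  28:9335  29:7530  30:8819  31:9326
  32:5138  33:6717  34:7463  35:2590  36:7361  37:742  38:5642  39:8047
  40:2026  41:2715  42:7954  43:2570  44:3098  45:7649  46:1502  47:6595
  48:1352  49:7778  50:1053  51:5147  52:9109  53:92  54:4453  55:436
  56:98  57:2890  58:4995  59:1340  60:1431  61:1408  62:2663  63:2554
  64:7266  65:1807  66:7663  67:7328  68:4602  69:4250  70:1216  71:5314
  72:8234  73:5414  74:1130  75:8771  76:2884  77:6558  78:6254  79:189
  80:2867  81:6250  82:1231  83:6143  84:5422  85:8519  86:2219  87:4540
  88:1455  89:4629  90:1953  91:7522  92:1430  93:6405  94:3482  95:2347
  96:9088  97:826
Giant step factor: 4476^(-98) ≡ 7103 (mod 9473).
Scan 8753·7103^i mod 9473 for i = 0, 1, …:
  i=0: 8753   i=1: 1260   i=2: 7268   i=3: 6227
  i=4: 944   i=5: 7821   i=6: 2891   i=7: 6782
  i=8: 2341   i=9: 3008     …   i=34: 7735
  i=35: 7778
Match at i=35, j=49: e = 35·98 + 49 = 3479.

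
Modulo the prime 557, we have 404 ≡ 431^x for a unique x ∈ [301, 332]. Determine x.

Compute 431^301 mod 557 = 41, then multiply by 431 repeatedly:
  431^301=41  431^302=404
Found 404 at exponent 302.

302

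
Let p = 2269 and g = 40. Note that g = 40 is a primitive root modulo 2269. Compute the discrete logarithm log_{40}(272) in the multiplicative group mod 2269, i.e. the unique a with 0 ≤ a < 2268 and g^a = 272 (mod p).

Baby-step giant-step with m = ceil(sqrt(2268)) = 48.
Baby table (40^j mod 2269 for j=0..47):
  0:1  1:40  2:1600  3:468  4:568  5:30  6:1200  7:351
  8:426  9:1157  10:900  11:1965  12:1454  13:1435  14:675  15:2041
  16:2225  17:509  18:2208  19:2098  20:2236  21:949  22:1656  23:439
  24:1677  25:1279  26:1242  27:2031  28:1825  29:392  30:2066  31:956
  32:1936  33:294  34:415  35:717  36:1452  37:1355  38:2013  39:1105
  40:1089  41:449  42:2077  43:1396  44:1384  45:904  46:2125  47:1047
Giant step factor: 40^(-48) ≡ 1834 (mod 2269).
Scan 272·1834^i mod 2269 for i = 0, 1, …:
  i=0: 272   i=1: 1937   i=2: 1473   i=3: 1372
  i=4: 2196   i=5: 2258   i=6: 247   i=7: 1467
  i=8: 1713   i=9: 1346   i=10: 2161   i=11: 1600
Match at i=11, j=2: a = 11·48 + 2 = 530.

530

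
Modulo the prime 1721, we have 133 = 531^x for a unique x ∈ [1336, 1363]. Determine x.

1349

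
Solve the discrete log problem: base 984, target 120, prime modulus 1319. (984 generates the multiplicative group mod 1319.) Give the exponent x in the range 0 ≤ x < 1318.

440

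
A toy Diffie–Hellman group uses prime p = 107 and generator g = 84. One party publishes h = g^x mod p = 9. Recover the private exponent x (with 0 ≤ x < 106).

Baby-step giant-step with m = ceil(sqrt(106)) = 11.
Baby table (84^j mod 107 for j=0..10):
  0:1  1:84  2:101  3:31  4:36  5:28  6:105  7:46
  8:12  9:45  10:35
Giant step factor: 84^(-11) ≡ 21 (mod 107).
Scan 9·21^i mod 107 for i = 0, 1, …:
  i=0: 9   i=1: 82   i=2: 10   i=3: 103
  i=4: 23   i=5: 55   i=6: 85   i=7: 73
  i=8: 35
Match at i=8, j=10: x = 8·11 + 10 = 98.

98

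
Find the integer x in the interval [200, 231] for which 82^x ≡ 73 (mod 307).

227

Compute 82^200 mod 307 = 264, then multiply by 82 repeatedly:
  82^200=264  82^201=158  82^202=62  82^203=172  82^204=289
  82^205=59  82^206=233  82^207=72  82^208=71  82^209=296
  82^210=19  82^211=23  82^212=44  82^213=231  82^214=215
  82^215=131  82^216=304  82^217=61  82^218=90  82^219=12
  82^220=63  82^221=254  82^222=259  82^223=55  82^224=212
  82^225=192  82^226=87  82^227=73
Found 73 at exponent 227.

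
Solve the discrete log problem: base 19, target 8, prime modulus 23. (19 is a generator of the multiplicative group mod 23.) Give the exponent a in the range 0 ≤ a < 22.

Successive powers of 19 modulo 23:
  19^0=1  19^1=19  19^2=16  19^3=5  19^4=3  19^5=11
  19^6=2  19^7=15  19^8=9  19^9=10  19^10=6  19^11=22
  19^12=4  19^13=7  19^14=18  19^15=20  19^16=12  19^17=21
  19^18=8
So 19^18 ≡ 8 (mod 23), giving a = 18.

18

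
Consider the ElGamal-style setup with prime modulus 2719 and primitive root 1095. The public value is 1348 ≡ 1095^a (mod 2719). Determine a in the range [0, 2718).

Baby-step giant-step with m = ceil(sqrt(2718)) = 53.
Baby table (1095^j mod 2719 for j=0..52):
  0:1  1:1095  2:2665  3:688  4:197  5:914  6:238  7:2305
  8:743  9:604  10:663  11:12  12:2264  13:2071  14:99  15:2364
  16:92  17:137  18:470  19:759  20:1810  21:2518  22:144  23:2697
  24:381  25:1188  26:1178  27:1104  28:1644  29:202  30:951  31:2687
  32:307  33:1728  34:2455  35:1853  36:661  37:541  38:2372  39:695
  40:2424  41:536  42:2335  43:965  44:1703  45:2270  46:484  47:2494
  48:1054  49:1274  50:183  51:1898  52:994
Giant step factor: 1095^(-53) ≡ 2624 (mod 2719).
Scan 1348·2624^i mod 2719 for i = 0, 1, …:
  i=0: 1348   i=1: 2452   i=2: 894   i=3: 2078
  i=4: 1077   i=5: 1007   i=6: 2219   i=7: 1277
  i=8: 1040   i=9: 1803   i=10: 12
Match at i=10, j=11: a = 10·53 + 11 = 541.

541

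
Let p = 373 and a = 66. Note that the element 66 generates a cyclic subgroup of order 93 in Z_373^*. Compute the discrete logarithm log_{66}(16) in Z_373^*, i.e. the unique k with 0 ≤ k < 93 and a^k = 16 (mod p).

Successive powers of 66 modulo 373:
  66^0=1  66^1=66  66^2=253  66^3=286  66^4=226  66^5=369
  66^6=109  66^7=107  66^8=348  66^9=215  66^10=16
So 66^10 ≡ 16 (mod 373), giving k = 10.

10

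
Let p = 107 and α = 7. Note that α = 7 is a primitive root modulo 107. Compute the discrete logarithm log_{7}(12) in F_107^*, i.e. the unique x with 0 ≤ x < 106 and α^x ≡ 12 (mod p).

Baby-step giant-step with m = ceil(sqrt(106)) = 11.
Baby table (7^j mod 107 for j=0..10):
  0:1  1:7  2:49  3:22  4:47  5:8  6:56  7:71
  8:69  9:55  10:64
Giant step factor: 7^(-11) ≡ 91 (mod 107).
Scan 12·91^i mod 107 for i = 0, 1, …:
  i=0: 12   i=1: 22
Match at i=1, j=3: x = 1·11 + 3 = 14.

14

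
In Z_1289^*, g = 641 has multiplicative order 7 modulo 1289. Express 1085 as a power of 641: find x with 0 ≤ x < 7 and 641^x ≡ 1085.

3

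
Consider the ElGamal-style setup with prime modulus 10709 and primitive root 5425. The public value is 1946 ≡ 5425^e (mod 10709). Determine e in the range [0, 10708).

Baby-step giant-step with m = ceil(sqrt(10708)) = 104.
Baby table (5425^j mod 10709 for j=0..103):
  0:1  1:5425  2:2293  3:6376  4:10439  5:2383  6:2012  7:2629
  8:8646  9:9839  10:2919  11:7673  12:142  13:10011  14:4336  15:5836
  16:4496  17:6407  18:7270  19:9212  20:6906  21:4968  22:7556  23:7957
  24:9455  25:7974  26:5299  27:4119  28:6601  29:10238  30:4276  31:1606
  32:6133  33:9371  34:2052  35:5449  36:3985  37:7863  38:2828  39:6612
  40:5659  41:8081  42:7488  43:3163  44:3457  45:2766  46:2241  47:2710
  48:9002  49:2810  50:5343  51:7221  52:403  53:1639  54:3105  55:10077
  56:8989  57:7248  58:7661  59:10005  60:3913  61:2787  62:9076  63:8027
  64:3681  65:7849  66:1841  67:6637  68:2067  69:1152  70:6253  71:7122
  72:9487  73:10230  74:3712  75:4680  76:8670  77:822  78:4406  79:62
  80:4371  81:2949  82:9788  83:4678  84:8529  85:6945  86:2363  87:602
  88:10314  89:9634  90:4530  91:8804  92:10269  93:1107  94:8435  95:318
  96:1001  97:962  98:3567  99:10521  100:8164  101:7985  102:720  103:7924
Giant step factor: 5425^(-104) ≡ 3954 (mod 10709).
Scan 1946·3954^i mod 10709 for i = 0, 1, …:
  i=0: 1946   i=1: 5422   i=2: 9879   i=3: 5843
  i=4: 3909   i=5: 3099   i=6: 2350   i=7: 7197
  i=8: 3125   i=9: 8773     …   i=82: 9338
  i=83: 8529
Match at i=83, j=84: e = 83·104 + 84 = 8716.

8716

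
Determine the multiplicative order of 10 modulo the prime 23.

22

The order of 10 must divide p − 1 = 22 = 2 · 11.
Divisors: 1, 2, 11, 22.
Check each in increasing order: 10^1 ≡ 10;  10^2 ≡ 8;  10^11 ≡ 22;  10^22 ≡ 1.
Smallest exponent giving 1 is 22.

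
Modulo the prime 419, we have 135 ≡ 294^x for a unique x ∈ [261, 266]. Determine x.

Compute 294^261 mod 419 = 32, then multiply by 294 repeatedly:
  294^261=32  294^262=190  294^263=133  294^264=135
Found 135 at exponent 264.

264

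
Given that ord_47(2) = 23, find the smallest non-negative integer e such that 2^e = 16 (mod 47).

4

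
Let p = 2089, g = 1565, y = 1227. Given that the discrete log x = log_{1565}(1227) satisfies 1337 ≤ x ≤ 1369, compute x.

1351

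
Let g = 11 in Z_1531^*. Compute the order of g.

153

The order of 11 must divide p − 1 = 1530 = 2 · 3^2 · 5 · 17.
Divisors: 1, 2, 3, 5, 6, 9, 10, 15, 17, 18, 30, 34, 45, 51, 85, 90, 102, 153, 170, 255, 306, 510, 765, 1530.
Check each in increasing order: 11^1 ≡ 11;  11^2 ≡ 121;  11^3 ≡ 1331;  11^5 ≡ 296;  11^6 ≡ 194;  11^9 ≡ 1006;  11^10 ≡ 349;  11^15 ≡ 727;  11^17 ≡ 700;  11^18 ≡ 45;  11^30 ≡ 334;  11^34 ≡ 80;  11^45 ≡ 920;  11^51 ≡ 884;  11^85 ≡ 294;  11^90 ≡ 1288;  11^102 ≡ 646;  11^153 ≡ 1.
Smallest exponent giving 1 is 153.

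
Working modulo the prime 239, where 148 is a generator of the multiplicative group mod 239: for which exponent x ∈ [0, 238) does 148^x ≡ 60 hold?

Baby-step giant-step with m = ceil(sqrt(238)) = 16.
Baby table (148^j mod 239 for j=0..15):
  0:1  1:148  2:155  3:235  4:125  5:97  6:16  7:217
  8:90  9:175  10:88  11:118  12:17  13:126  14:6  15:171
Giant step factor: 148^(-16) ≡ 193 (mod 239).
Scan 60·193^i mod 239 for i = 0, 1, …:
  i=0: 60   i=1: 108   i=2: 51   i=3: 44
  i=4: 127   i=5: 133   i=6: 96   i=7: 125
Match at i=7, j=4: x = 7·16 + 4 = 116.

116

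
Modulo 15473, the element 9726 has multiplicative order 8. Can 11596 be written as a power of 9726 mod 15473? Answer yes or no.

yes

11596 ∈ ⟨9726⟩ iff 11596^8 ≡ 1 (mod 15473), since |⟨9726⟩| = 8.
11596^8 mod 15473 = 1.
Since 1 = 1, 11596 lies in the subgroup.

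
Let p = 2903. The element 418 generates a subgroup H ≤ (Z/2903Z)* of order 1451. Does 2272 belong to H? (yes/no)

2272 ∈ ⟨418⟩ iff 2272^1451 ≡ 1 (mod 2903), since |⟨418⟩| = 1451.
2272^1451 mod 2903 = 1.
Since 1 = 1, 2272 lies in the subgroup.

yes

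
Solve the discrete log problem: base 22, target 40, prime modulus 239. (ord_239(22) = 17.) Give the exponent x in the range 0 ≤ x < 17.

15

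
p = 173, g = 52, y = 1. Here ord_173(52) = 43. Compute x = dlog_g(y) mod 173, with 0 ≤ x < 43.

0

Successive powers of 52 modulo 173:
  52^0=1
So 52^0 ≡ 1 (mod 173), giving x = 0.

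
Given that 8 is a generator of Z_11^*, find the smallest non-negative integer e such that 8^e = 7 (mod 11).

9

Successive powers of 8 modulo 11:
  8^0=1  8^1=8  8^2=9  8^3=6  8^4=4  8^5=10
  8^6=3  8^7=2  8^8=5  8^9=7
So 8^9 ≡ 7 (mod 11), giving e = 9.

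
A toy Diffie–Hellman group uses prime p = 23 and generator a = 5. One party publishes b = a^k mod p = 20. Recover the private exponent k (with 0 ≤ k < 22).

5

Successive powers of 5 modulo 23:
  5^0=1  5^1=5  5^2=2  5^3=10  5^4=4  5^5=20
So 5^5 ≡ 20 (mod 23), giving k = 5.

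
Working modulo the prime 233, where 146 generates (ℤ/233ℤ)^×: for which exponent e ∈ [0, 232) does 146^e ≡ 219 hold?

106

Baby-step giant-step with m = ceil(sqrt(232)) = 16.
Baby table (146^j mod 233 for j=0..15):
  0:1  1:146  2:113  3:188  4:187  5:41  6:161  7:206
  8:19  9:211  10:50  11:77  12:58  13:80  14:30  15:186
Giant step factor: 146^(-16) ≡ 71 (mod 233).
Scan 219·71^i mod 233 for i = 0, 1, …:
  i=0: 219   i=1: 171   i=2: 25   i=3: 144
  i=4: 205   i=5: 109   i=6: 50
Match at i=6, j=10: e = 6·16 + 10 = 106.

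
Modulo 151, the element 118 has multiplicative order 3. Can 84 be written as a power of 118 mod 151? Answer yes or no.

no

84 ∈ ⟨118⟩ iff 84^3 ≡ 1 (mod 151), since |⟨118⟩| = 3.
84^3 mod 151 = 29.
Since 29 ≠ 1, 84 does not lie in the subgroup.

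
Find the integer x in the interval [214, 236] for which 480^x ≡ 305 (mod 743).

Compute 480^214 mod 743 = 340, then multiply by 480 repeatedly:
  480^214=340  480^215=483  480^216=24  480^217=375  480^218=194
  480^219=245  480^220=206  480^221=61  480^222=303  480^223=555
  480^224=406  480^225=214  480^226=186  480^227=120  480^228=389
  480^229=227  480^230=482  480^231=287  480^232=305
Found 305 at exponent 232.

232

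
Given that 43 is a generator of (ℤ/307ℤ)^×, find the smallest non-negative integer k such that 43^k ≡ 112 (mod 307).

230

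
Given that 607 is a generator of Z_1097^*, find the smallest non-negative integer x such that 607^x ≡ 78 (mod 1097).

616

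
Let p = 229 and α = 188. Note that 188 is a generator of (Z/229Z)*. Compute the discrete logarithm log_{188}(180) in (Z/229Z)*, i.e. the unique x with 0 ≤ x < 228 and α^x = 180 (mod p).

164

Baby-step giant-step with m = ceil(sqrt(228)) = 16.
Baby table (188^j mod 229 for j=0..15):
  0:1  1:188  2:78  3:8  4:130  5:166  6:64  7:124
  8:183  9:54  10:76  11:90  12:203  13:150  14:33  15:21
Giant step factor: 188^(-16) ≡ 25 (mod 229).
Scan 180·25^i mod 229 for i = 0, 1, …:
  i=0: 180   i=1: 149   i=2: 61   i=3: 151
  i=4: 111   i=5: 27   i=6: 217   i=7: 158
  i=8: 57   i=9: 51   i=10: 130
Match at i=10, j=4: x = 10·16 + 4 = 164.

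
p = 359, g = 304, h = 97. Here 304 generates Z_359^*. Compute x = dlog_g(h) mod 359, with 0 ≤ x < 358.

Baby-step giant-step with m = ceil(sqrt(358)) = 19.
Baby table (304^j mod 359 for j=0..18):
  0:1  1:304  2:153  3:201  4:74  5:238  6:193  7:155
  8:91  9:21  10:281  11:341  12:272  13:118  14:331  15:104
  16:24  17:116  18:82
Giant step factor: 304^(-19) ≡ 343 (mod 359).
Scan 97·343^i mod 359 for i = 0, 1, …:
  i=0: 97   i=1: 243   i=2: 61   i=3: 101
  i=4: 179   i=5: 8   i=6: 231   i=7: 253
  i=8: 260   i=9: 148   i=10: 145   i=11: 193
Match at i=11, j=6: x = 11·19 + 6 = 215.

215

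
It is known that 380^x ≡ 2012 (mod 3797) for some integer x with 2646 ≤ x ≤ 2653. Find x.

2646

Compute 380^2646 mod 3797 = 2012, then multiply by 380 repeatedly:
  380^2646=2012
Found 2012 at exponent 2646.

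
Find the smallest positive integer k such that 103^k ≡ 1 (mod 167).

166

The order of 103 must divide p − 1 = 166 = 2 · 83.
Divisors: 1, 2, 83, 166.
Check each in increasing order: 103^1 ≡ 103;  103^2 ≡ 88;  103^83 ≡ 166;  103^166 ≡ 1.
Smallest exponent giving 1 is 166.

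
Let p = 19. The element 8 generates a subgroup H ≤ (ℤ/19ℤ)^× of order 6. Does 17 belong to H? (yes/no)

⟨8⟩ has order 6; its elements mod 19 are {1, 7, 8, 11, 12, 18}.
17 is not in this set.

no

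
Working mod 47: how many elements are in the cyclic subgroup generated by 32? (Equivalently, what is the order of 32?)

23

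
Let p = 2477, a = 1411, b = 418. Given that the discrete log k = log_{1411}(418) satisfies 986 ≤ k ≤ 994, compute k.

992

Compute 1411^986 mod 2477 = 812, then multiply by 1411 repeatedly:
  1411^986=812  1411^987=1358  1411^988=1417  1411^989=448  1411^990=493
  1411^991=2063  1411^992=418
Found 418 at exponent 992.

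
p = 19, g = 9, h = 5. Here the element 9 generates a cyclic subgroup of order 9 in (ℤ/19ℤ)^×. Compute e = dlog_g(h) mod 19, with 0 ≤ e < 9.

2

Successive powers of 9 modulo 19:
  9^0=1  9^1=9  9^2=5
So 9^2 ≡ 5 (mod 19), giving e = 2.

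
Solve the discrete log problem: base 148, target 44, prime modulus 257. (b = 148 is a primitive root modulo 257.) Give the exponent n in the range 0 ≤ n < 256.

44

Baby-step giant-step with m = ceil(sqrt(256)) = 16.
Baby table (148^j mod 257 for j=0..15):
  0:1  1:148  2:59  3:251  4:140  5:160  6:36  7:188
  8:68  9:41  10:157  11:106  12:11  13:86  14:135  15:191
Giant step factor: 148^(-16) ≡ 128 (mod 257).
Scan 44·128^i mod 257 for i = 0, 1, …:
  i=0: 44   i=1: 235   i=2: 11
Match at i=2, j=12: n = 2·16 + 12 = 44.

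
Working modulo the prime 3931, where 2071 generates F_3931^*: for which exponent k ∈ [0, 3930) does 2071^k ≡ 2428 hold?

2555

Baby-step giant-step with m = ceil(sqrt(3930)) = 63.
Baby table (2071^j mod 3931 for j=0..62):
  0:1  1:2071  2:320  3:2312  4:194  5:812  6:3115  7:394
  8:2257  9:288  10:2867  11:1747  12:1517  13:838  14:1927  15:852
  16:3404  17:1401  18:393  19:186  20:3899  21:555  22:1553  23:705
  24:1654  25:1533  26:2526  27:3116  28:2465  29:2577  30:2600  31:3061
  32:2559  33:701  34:1232  35:253  36:1140  37:2340  38:3148  39:1910
  40:1024  41:1895  42:1407  43:1026  44:2106  45:2047  46:1719  47:2494
  48:3671  49:87  50:3282  51:323  52:663  53:1154  54:3817  55:3697
  56:2830  57:3740  58:1470  59:1776  60:2611  61:2256  62:2148
Giant step factor: 2071^(-63) ≡ 2508 (mod 3931).
Scan 2428·2508^i mod 3931 for i = 0, 1, …:
  i=0: 2428   i=1: 305   i=2: 2326   i=3: 4
  i=4: 2170   i=5: 1856   i=6: 544   i=7: 295
  i=8: 832   i=9: 3226     …   i=39: 3638
  i=40: 253
Match at i=40, j=35: k = 40·63 + 35 = 2555.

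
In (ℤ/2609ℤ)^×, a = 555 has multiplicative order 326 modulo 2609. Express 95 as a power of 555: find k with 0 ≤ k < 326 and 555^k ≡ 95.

Baby-step giant-step with m = ceil(sqrt(326)) = 19.
Baby table (555^j mod 2609 for j=0..18):
  0:1  1:555  2:163  3:1759  4:479  5:2336  6:2416  7:2463
  8:2458  9:2292  10:1477  11:509  12:723  13:2088  14:444  15:1174
  16:1929  17:905  18:1347
Giant step factor: 555^(-19) ≡ 98 (mod 2609).
Scan 95·98^i mod 2609 for i = 0, 1, …:
  i=0: 95   i=1: 1483   i=2: 1839   i=3: 201
  i=4: 1435   i=5: 2353   i=6: 1002   i=7: 1663
  i=8: 1216   i=9: 1763   i=10: 580   i=11: 2051
  i=12: 105   i=13: 2463
Match at i=13, j=7: k = 13·19 + 7 = 254.

254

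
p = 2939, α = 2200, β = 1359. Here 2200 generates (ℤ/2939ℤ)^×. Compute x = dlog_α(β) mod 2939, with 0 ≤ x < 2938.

Baby-step giant-step with m = ceil(sqrt(2938)) = 55.
Baby table (2200^j mod 2939 for j=0..54):
  0:1  1:2200  2:2406  3:61  4:1945  5:2755  6:782  7:1085
  8:532  9:678  10:1527  11:123  12:212  13:2038  14:1625  15:1176
  16:880  17:2138  18:1200  19:778  20:1102  21:2664  22:434  23:2564
  24:859  25:23  26:637  27:2436  28:1403  29:650  30:1646  31:352
  32:1443  33:480  34:899  35:2792  36:2829  37:1937  38:2789  39:2107
  40:597  41:2606  42:2150  43:1149  44:260  45:1834  46:2492  47:1165
  48:192  49:2123  50:529  51:2895  52:187  53:2879  54:255
Giant step factor: 2200^(-55) ≡ 160 (mod 2939).
Scan 1359·160^i mod 2939 for i = 0, 1, …:
  i=0: 1359   i=1: 2893   i=2: 1457   i=3: 939
  i=4: 351   i=5: 319   i=6: 1077   i=7: 1858
  i=8: 441   i=9: 24     …   i=35: 2334
  i=36: 187
Match at i=36, j=52: x = 36·55 + 52 = 2032.

2032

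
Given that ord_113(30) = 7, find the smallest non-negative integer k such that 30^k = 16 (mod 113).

4

Successive powers of 30 modulo 113:
  30^0=1  30^1=30  30^2=109  30^3=106  30^4=16
So 30^4 ≡ 16 (mod 113), giving k = 4.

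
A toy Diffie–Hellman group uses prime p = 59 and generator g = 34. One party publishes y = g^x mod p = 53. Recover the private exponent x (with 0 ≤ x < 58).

Baby-step giant-step with m = ceil(sqrt(58)) = 8.
Baby table (34^j mod 59 for j=0..7):
  0:1  1:34  2:35  3:10  4:45  5:55  6:41  7:37
Giant step factor: 34^(-8) ≡ 28 (mod 59).
Scan 53·28^i mod 59 for i = 0, 1, …:
  i=0: 53   i=1: 9   i=2: 16   i=3: 35
Match at i=3, j=2: x = 3·8 + 2 = 26.

26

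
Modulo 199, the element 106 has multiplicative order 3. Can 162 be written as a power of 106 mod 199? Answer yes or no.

162 ∈ ⟨106⟩ iff 162^3 ≡ 1 (mod 199), since |⟨106⟩| = 3.
162^3 mod 199 = 92.
Since 92 ≠ 1, 162 does not lie in the subgroup.

no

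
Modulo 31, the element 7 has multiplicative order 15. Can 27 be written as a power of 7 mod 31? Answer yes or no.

⟨7⟩ has order 15; its elements mod 31 are {1, 2, 4, 5, 7, 8, 9, 10, 14, 16, 18, 19, 20, 25, 28}.
27 is not in this set.

no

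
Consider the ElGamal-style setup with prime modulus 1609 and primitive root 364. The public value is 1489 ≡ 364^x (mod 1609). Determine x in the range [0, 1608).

1122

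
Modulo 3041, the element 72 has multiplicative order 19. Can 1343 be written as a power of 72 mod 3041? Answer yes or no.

no

⟨72⟩ has order 19; its elements mod 3041 are {1, 72, 151, 276, 539, 606, 1058, 1247, 1514, 1595, 1626, 1749, 2143, 2246, 2316, 2323, 2538, 2573, 2796}.
1343 is not in this set.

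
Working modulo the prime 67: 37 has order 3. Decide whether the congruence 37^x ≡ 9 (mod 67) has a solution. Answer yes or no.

⟨37⟩ has order 3; its elements mod 67 are {1, 29, 37}.
9 is not in this set.

no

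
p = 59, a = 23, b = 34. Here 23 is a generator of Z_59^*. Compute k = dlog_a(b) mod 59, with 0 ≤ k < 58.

Baby-step giant-step with m = ceil(sqrt(58)) = 8.
Baby table (23^j mod 59 for j=0..7):
  0:1  1:23  2:57  3:13  4:4  5:33  6:51  7:52
Giant step factor: 23^(-8) ≡ 48 (mod 59).
Scan 34·48^i mod 59 for i = 0, 1, …:
  i=0: 34   i=1: 39   i=2: 43   i=3: 58
  i=4: 11   i=5: 56   i=6: 33
Match at i=6, j=5: k = 6·8 + 5 = 53.

53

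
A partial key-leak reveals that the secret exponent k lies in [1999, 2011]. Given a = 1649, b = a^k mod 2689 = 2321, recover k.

2003

Compute 1649^1999 mod 2689 = 1459, then multiply by 1649 repeatedly:
  1649^1999=1459  1649^2000=1925  1649^2001=1305  1649^2002=745  1649^2003=2321
Found 2321 at exponent 2003.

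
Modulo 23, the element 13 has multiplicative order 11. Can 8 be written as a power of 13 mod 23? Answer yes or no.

yes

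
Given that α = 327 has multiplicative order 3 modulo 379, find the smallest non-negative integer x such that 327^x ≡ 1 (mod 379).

Successive powers of 327 modulo 379:
  327^0=1
So 327^0 ≡ 1 (mod 379), giving x = 0.

0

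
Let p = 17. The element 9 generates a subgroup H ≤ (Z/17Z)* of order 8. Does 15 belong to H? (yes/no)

yes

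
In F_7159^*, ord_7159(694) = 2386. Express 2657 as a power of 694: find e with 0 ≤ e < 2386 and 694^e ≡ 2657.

1807

Baby-step giant-step with m = ceil(sqrt(2386)) = 49.
Baby table (694^j mod 7159 for j=0..48):
  0:1  1:694  2:1983  3:1674  4:1998  5:4925  6:3107  7:1399
  8:4441  9:3684  10:933  11:3192  12:3117  13:1180  14:2794  15:6106
  16:6595  17:2329  18:5551  19:852  20:4250  21:7151  22:1607  23:5613
  24:926  25:5493  26:3554  27:3780  28:3126  29:267  30:6323  31:6854
  32:3100  33:3700  34:4878  35:6284  36:1265  37:4512  38:2845  39:5705
  40:343  41:1795  42:64  43:1462  44:5209  45:6910  46:6169  47:204
  48:5555
Giant step factor: 694^(-49) ≡ 6790 (mod 7159).
Scan 2657·6790^i mod 7159 for i = 0, 1, …:
  i=0: 2657   i=1: 350   i=2: 6871   i=3: 6046
  i=4: 2634   i=5: 1678   i=6: 3651   i=7: 5832
  i=8: 2851   i=9: 354     …   i=35: 6476
  i=36: 1462
Match at i=36, j=43: e = 36·49 + 43 = 1807.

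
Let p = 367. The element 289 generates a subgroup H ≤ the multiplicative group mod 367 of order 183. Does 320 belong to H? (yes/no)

320 ∈ ⟨289⟩ iff 320^183 ≡ 1 (mod 367), since |⟨289⟩| = 183.
320^183 mod 367 = 366.
Since 366 ≠ 1, 320 does not lie in the subgroup.

no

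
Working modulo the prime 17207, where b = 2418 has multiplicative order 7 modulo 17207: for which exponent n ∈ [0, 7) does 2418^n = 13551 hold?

Successive powers of 2418 modulo 17207:
  2418^0=1  2418^1=2418  2418^2=13551
So 2418^2 ≡ 13551 (mod 17207), giving n = 2.

2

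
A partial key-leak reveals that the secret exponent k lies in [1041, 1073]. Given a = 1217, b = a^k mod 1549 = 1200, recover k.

1042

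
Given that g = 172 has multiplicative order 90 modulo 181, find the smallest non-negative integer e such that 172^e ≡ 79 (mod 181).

31

Baby-step giant-step with m = ceil(sqrt(90)) = 10.
Baby table (172^j mod 181 for j=0..9):
  0:1  1:172  2:81  3:176  4:45  5:138  6:25  7:137
  8:34  9:56
Giant step factor: 172^(-10) ≡ 65 (mod 181).
Scan 79·65^i mod 181 for i = 0, 1, …:
  i=0: 79   i=1: 67   i=2: 11   i=3: 172
Match at i=3, j=1: e = 3·10 + 1 = 31.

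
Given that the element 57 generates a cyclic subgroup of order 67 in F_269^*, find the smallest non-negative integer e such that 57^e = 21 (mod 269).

2

Baby-step giant-step with m = ceil(sqrt(67)) = 9.
Baby table (57^j mod 269 for j=0..8):
  0:1  1:57  2:21  3:121  4:172  5:120  6:115  7:99
  8:263
Giant step factor: 57^(-9) ≡ 70 (mod 269).
Scan 21·70^i mod 269 for i = 0, 1, …:
  i=0: 21
Match at i=0, j=2: e = 0·9 + 2 = 2.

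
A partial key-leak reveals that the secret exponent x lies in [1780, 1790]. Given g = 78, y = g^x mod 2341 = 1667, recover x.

1783

Compute 78^1780 mod 2341 = 1407, then multiply by 78 repeatedly:
  78^1780=1407  78^1781=2060  78^1782=1492  78^1783=1667
Found 1667 at exponent 1783.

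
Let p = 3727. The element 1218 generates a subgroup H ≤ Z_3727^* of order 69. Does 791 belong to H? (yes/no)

791 ∈ ⟨1218⟩ iff 791^69 ≡ 1 (mod 3727), since |⟨1218⟩| = 69.
791^69 mod 3727 = 1.
Since 1 = 1, 791 lies in the subgroup.

yes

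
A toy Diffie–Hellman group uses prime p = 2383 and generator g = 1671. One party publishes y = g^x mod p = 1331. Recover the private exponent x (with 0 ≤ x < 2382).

1182

Baby-step giant-step with m = ceil(sqrt(2382)) = 49.
Baby table (1671^j mod 2383 for j=0..48):
  0:1  1:1671  2:1748  3:1733  4:498  5:491  6:709  7:388
  8:172  9:1452  10:398  11:201  12:2251  13:1047  14:415  15:12
  16:988  17:1912  18:1732  19:1210  20:1126  21:1359  22:2273  23:2064
  24:743  25:10  26:29  27:799  28:649  29:214  30:144  31:2324
  32:1497  33:1720  34:222  35:1597  36:2010  37:1063  38:938  39:1767
  40:120  41:348  42:56  43:639  44:185  45:1728  46:1675  47:1283
  48:1576
Giant step factor: 1671^(-49) ≡ 1518 (mod 2383).
Scan 1331·1518^i mod 2383 for i = 0, 1, …:
  i=0: 1331   i=1: 2057   i=2: 796   i=3: 147
  i=4: 1527   i=5: 1710   i=6: 693   i=7: 1071
  i=8: 572   i=9: 884     …   i=23: 1440
  i=24: 709
Match at i=24, j=6: x = 24·49 + 6 = 1182.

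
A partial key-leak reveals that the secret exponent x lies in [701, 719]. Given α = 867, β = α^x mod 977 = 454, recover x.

Compute 867^701 mod 977 = 592, then multiply by 867 repeatedly:
  867^701=592  867^702=339  867^703=813  867^704=454
Found 454 at exponent 704.

704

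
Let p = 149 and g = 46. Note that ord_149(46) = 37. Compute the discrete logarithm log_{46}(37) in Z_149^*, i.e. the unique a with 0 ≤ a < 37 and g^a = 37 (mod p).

Successive powers of 46 modulo 149:
  46^0=1  46^1=46  46^2=30  46^3=39  46^4=6  46^5=127
  46^6=31  46^7=85  46^8=36  46^9=17  46^10=37
So 46^10 ≡ 37 (mod 149), giving a = 10.

10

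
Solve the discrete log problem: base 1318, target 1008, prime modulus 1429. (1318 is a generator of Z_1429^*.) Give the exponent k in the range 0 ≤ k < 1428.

1192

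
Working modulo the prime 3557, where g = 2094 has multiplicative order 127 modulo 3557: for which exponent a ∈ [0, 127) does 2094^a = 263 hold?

31

Baby-step giant-step with m = ceil(sqrt(127)) = 12.
Baby table (2094^j mod 3557 for j=0..11):
  0:1  1:2094  2:2612  3:2419  4:218  5:1196  6:296  7:906
  8:1283  9:1067  10:502  11:1873
Giant step factor: 2094^(-12) ≡ 1144 (mod 3557).
Scan 263·1144^i mod 3557 for i = 0, 1, …:
  i=0: 263   i=1: 2084   i=2: 906
Match at i=2, j=7: a = 2·12 + 7 = 31.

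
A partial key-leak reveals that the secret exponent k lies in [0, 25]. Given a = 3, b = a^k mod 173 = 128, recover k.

Compute 3^0 mod 173 = 1, then multiply by 3 repeatedly:
  3^0=1  3^1=3  3^2=9  3^3=27  3^4=81
  3^5=70  3^6=37  3^7=111  3^8=160  3^9=134
  3^10=56  3^11=168  3^12=158  3^13=128
Found 128 at exponent 13.

13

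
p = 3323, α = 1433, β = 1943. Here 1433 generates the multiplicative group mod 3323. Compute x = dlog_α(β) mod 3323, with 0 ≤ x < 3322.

1876

Baby-step giant-step with m = ceil(sqrt(3322)) = 58.
Baby table (1433^j mod 3323 for j=0..57):
  0:1  1:1433  2:3198  3:317  4:2333  5:251  6:799  7:1855
  8:3138  9:735  10:3187  11:1169  12:385  13:87  14:1720  15:2417
  16:995  17:268  18:1899  19:3053  20:1881  21:520  22:808  23:1460
  24:2013  25:265  26:923  27:105  28:930  29:167  30:55  31:2386
  32:3094  33:820  34:2041  35:513  36:746  37:2335  38:3117  39:549
  40:2489  41:1158  42:1237  43:1462  44:1556  45:15  46:1557  47:1448
  48:1432  49:1765  50:442  51:2016  52:1241  53:548  54:1056  55:1283
  56:920  57:2452
Giant step factor: 1433^(-58) ≡ 2554 (mod 3323).
Scan 1943·2554^i mod 3323 for i = 0, 1, …:
  i=0: 1943   i=1: 1183   i=2: 775   i=3: 2165
  i=4: 3261   i=5: 1156   i=6: 1600   i=7: 2433
  i=8: 3195   i=9: 2065     …   i=31: 2331
  i=32: 1881
Match at i=32, j=20: x = 32·58 + 20 = 1876.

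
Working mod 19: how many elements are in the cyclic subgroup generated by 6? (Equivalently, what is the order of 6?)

9

The order of 6 must divide p − 1 = 18 = 2 · 3^2.
Divisors: 1, 2, 3, 6, 9, 18.
Check each in increasing order: 6^1 ≡ 6;  6^2 ≡ 17;  6^3 ≡ 7;  6^6 ≡ 11;  6^9 ≡ 1.
Smallest exponent giving 1 is 9.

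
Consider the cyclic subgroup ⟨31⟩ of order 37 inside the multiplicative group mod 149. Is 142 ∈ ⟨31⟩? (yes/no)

yes

142 ∈ ⟨31⟩ iff 142^37 ≡ 1 (mod 149), since |⟨31⟩| = 37.
142^37 mod 149 = 1.
Since 1 = 1, 142 lies in the subgroup.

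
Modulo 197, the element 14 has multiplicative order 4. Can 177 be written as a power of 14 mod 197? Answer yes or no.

no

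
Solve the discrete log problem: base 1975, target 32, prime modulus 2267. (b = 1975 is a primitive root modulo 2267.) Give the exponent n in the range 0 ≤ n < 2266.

Baby-step giant-step with m = ceil(sqrt(2266)) = 48.
Baby table (1975^j mod 2267 for j=0..47):
  0:1  1:1975  2:1385  3:1373  4:343  5:1859  6:1252  7:1670
  8:2032  9:610  10:973  11:1526  12:1007  13:666  14:490  15:2008
  16:817  17:1738  18:312  19:1843  20:1390  21:2180  22:467  23:1923
  24:700  25:1897  26:1491  27:2159  28:2065  29:42  30:1338  31:1495
  32:991  33:804  34:1000  35:443  36:2130  37:1465  38:683  39:60
  40:616  41:1488  42:768  43:177  44:457  45:309  46:452  47:1769
Giant step factor: 1975^(-48) ≡ 1251 (mod 2267).
Scan 32·1251^i mod 2267 for i = 0, 1, …:
  i=0: 32   i=1: 1493   i=2: 2002   i=3: 1734
  i=4: 1982   i=5: 1651   i=6: 164   i=7: 1134
  i=8: 1759   i=9: 1519     …   i=28: 935
  i=29: 2180
Match at i=29, j=21: n = 29·48 + 21 = 1413.

1413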